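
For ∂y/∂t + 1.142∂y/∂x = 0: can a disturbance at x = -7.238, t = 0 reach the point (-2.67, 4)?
Yes. The characteristic through (-2.67, 4) passes through x = -7.238.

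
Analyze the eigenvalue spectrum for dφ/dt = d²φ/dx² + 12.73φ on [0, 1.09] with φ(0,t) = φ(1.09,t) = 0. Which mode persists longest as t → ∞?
Eigenvalues: λₙ = n²π²/1.09² - 12.73.
First three modes:
  n=1: λ₁ = π²/1.09² - 12.73 ≈ -4.423
  n=2: λ₂ = 4π²/1.09² - 12.73 ≈ 20.498
  n=3: λ₃ = 9π²/1.09² - 12.73 ≈ 62.033
Since π²/1.09² ≈ 8.307 < 12.73, λ₁ < 0.
The n=1 mode grows fastest (−λₙ is largest for n=1) → dominates.
Asymptotic: φ ~ c₁ sin(πx/1.09) e^{4.423t} (exponential growth at rate −λ₁ ≈ 4.423).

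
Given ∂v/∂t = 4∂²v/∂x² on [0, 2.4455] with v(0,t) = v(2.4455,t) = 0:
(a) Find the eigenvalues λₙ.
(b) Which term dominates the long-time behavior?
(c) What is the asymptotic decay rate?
Eigenvalues: λₙ = 4n²π²/2.4455².
First three modes:
  n=1: λ₁ = 4π²/2.4455² ≈ 6.601
  n=2: λ₂ = 16π²/2.4455² ≈ 26.405 (4× faster decay)
  n=3: λ₃ = 36π²/2.4455² ≈ 59.411 (9× faster decay)
As t → ∞, higher modes decay exponentially faster. The n=1 mode dominates: v ~ c₁ sin(πx/2.4455) e^{-λ₁t}.
Decay rate: λ₁ = 4π²/2.4455² ≈ 6.601.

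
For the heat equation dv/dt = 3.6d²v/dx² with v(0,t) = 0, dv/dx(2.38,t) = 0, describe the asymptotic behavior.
v → 0. Heat escapes through the Dirichlet boundary.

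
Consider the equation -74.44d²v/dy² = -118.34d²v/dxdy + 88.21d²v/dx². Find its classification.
Rewriting in standard form: -88.21d²v/dx² + 118.34d²v/dxdy - 74.44d²v/dy² = 0. Elliptic. (A = -88.21, B = 118.34, C = -74.44 gives B² - 4AC = -12261.054.)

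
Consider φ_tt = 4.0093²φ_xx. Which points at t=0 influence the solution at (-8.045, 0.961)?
Domain of dependence: [-11.8979373, -4.1920627]. Signals travel at speed 4.0093, so data within |x - -8.045| ≤ 4.0093·0.961 = 3.8529373 can reach the point.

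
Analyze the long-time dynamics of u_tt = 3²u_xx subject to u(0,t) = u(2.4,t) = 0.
Long-time behavior: u oscillates (no decay). Energy is conserved; the solution oscillates indefinitely as standing waves.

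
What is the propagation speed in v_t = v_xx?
Infinite. The heat equation is parabolic, not hyperbolic, so disturbances propagate instantly.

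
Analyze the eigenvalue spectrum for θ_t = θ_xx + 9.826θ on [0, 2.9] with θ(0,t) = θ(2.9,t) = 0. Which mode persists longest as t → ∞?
Eigenvalues: λₙ = n²π²/2.9² - 9.826.
First three modes:
  n=1: λ₁ = π²/2.9² - 9.826 ≈ -8.652
  n=2: λ₂ = 4π²/2.9² - 9.826 ≈ -5.132
  n=3: λ₃ = 9π²/2.9² - 9.826 ≈ 0.736
Since π²/2.9² ≈ 1.174 < 9.826, λ₁ < 0.
The n=1 mode grows fastest (−λₙ is largest for n=1) → dominates.
Asymptotic: θ ~ c₁ sin(πx/2.9) e^{8.652t} (exponential growth at rate −λ₁ ≈ 8.652).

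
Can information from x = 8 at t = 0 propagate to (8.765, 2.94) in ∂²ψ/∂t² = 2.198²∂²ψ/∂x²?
Yes. The domain of dependence is [2.30288, 15.22712], and 8 ∈ [2.30288, 15.22712].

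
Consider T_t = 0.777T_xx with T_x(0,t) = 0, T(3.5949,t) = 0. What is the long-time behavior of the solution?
As t → ∞, T → 0. Heat escapes through the Dirichlet boundary.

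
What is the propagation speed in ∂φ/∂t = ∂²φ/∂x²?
Infinite. The heat equation is parabolic, not hyperbolic, so disturbances propagate instantly.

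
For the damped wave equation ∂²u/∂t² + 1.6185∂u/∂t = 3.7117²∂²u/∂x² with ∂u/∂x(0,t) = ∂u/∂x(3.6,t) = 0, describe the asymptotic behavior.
u → constant (steady state). Damping (γ=1.6185) dissipates the nonconstant modes; with Neumann BCs the spatial average obeys M''+γM'=0 and tends to a finite limit.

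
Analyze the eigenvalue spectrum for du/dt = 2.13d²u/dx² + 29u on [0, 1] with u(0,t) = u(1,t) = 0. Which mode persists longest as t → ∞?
Eigenvalues: λₙ = 2.13n²π²/1² - 29.
First three modes:
  n=1: λ₁ = 2.13π² - 29 ≈ -7.978
  n=2: λ₂ = 8.52π² - 29 ≈ 55.089
  n=3: λ₃ = 19.17π² - 29 ≈ 160.2
Since 2.13π² ≈ 21.022 < 29, λ₁ < 0.
The n=1 mode grows fastest (−λₙ is largest for n=1) → dominates.
Asymptotic: u ~ c₁ sin(πx/1) e^{7.978t} (exponential growth at rate −λ₁ ≈ 7.978).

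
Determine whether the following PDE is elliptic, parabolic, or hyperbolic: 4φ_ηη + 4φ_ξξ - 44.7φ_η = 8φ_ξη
Rewriting in standard form: 4φ_ξξ - 8φ_ξη + 4φ_ηη - 44.7φ_η = 0. Coefficients: A = 4, B = -8, C = 4. B² - 4AC = 0, which is zero, so the equation is parabolic.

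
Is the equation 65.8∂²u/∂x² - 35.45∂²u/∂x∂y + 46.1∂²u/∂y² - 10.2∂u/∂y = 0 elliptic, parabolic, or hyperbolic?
Computing B² - 4AC with A = 65.8, B = -35.45, C = 46.1: discriminant = -10876.8175 (negative). Answer: elliptic.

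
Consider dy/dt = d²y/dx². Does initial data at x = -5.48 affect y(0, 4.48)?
Yes, for any finite x. The heat equation has infinite propagation speed, so all initial data affects all points at any t > 0.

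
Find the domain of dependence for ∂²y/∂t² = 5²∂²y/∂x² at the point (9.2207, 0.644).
Domain of dependence: [6.0007, 12.4407]. Signals travel at speed 5, so data within |x - 9.2207| ≤ 5·0.644 = 3.22 can reach the point.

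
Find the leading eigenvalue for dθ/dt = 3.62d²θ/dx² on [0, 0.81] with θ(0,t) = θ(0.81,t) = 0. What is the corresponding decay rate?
Eigenvalues: λₙ = 3.62n²π²/0.81².
First three modes:
  n=1: λ₁ = 3.62π²/0.81² ≈ 54.455
  n=2: λ₂ = 14.48π²/0.81² ≈ 217.82 (4× faster decay)
  n=3: λ₃ = 32.58π²/0.81² ≈ 490.096 (9× faster decay)
As t → ∞, higher modes decay exponentially faster. The n=1 mode dominates: θ ~ c₁ sin(πx/0.81) e^{-λ₁t}.
Decay rate: λ₁ = 3.62π²/0.81² ≈ 54.455.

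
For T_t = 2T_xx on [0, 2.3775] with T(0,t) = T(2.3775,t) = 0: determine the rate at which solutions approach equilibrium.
Eigenvalues: λₙ = 2n²π²/2.3775².
First three modes:
  n=1: λ₁ = 2π²/2.3775² ≈ 3.492
  n=2: λ₂ = 8π²/2.3775² ≈ 13.968 (4× faster decay)
  n=3: λ₃ = 18π²/2.3775² ≈ 31.429 (9× faster decay)
As t → ∞, higher modes decay exponentially faster. The n=1 mode dominates: T ~ c₁ sin(πx/2.3775) e^{-λ₁t}.
Decay rate: λ₁ = 2π²/2.3775² ≈ 3.492.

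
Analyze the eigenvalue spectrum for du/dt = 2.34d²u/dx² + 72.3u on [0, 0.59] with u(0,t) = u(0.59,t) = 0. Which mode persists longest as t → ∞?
Eigenvalues: λₙ = 2.34n²π²/0.59² - 72.3.
First three modes:
  n=1: λ₁ = 2.34π²/0.59² - 72.3 ≈ -5.954
  n=2: λ₂ = 9.36π²/0.59² - 72.3 ≈ 193.082
  n=3: λ₃ = 21.06π²/0.59² - 72.3 ≈ 524.81
Since 2.34π²/0.59² ≈ 66.346 < 72.3, λ₁ < 0.
The n=1 mode grows fastest (−λₙ is largest for n=1) → dominates.
Asymptotic: u ~ c₁ sin(πx/0.59) e^{5.954t} (exponential growth at rate −λ₁ ≈ 5.954).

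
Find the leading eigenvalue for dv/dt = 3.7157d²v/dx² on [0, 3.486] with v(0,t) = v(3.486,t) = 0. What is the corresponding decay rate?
Eigenvalues: λₙ = 3.7157n²π²/3.486².
First three modes:
  n=1: λ₁ = 3.7157π²/3.486² ≈ 3.018
  n=2: λ₂ = 14.8628π²/3.486² ≈ 12.071 (4× faster decay)
  n=3: λ₃ = 33.4413π²/3.486² ≈ 27.16 (9× faster decay)
As t → ∞, higher modes decay exponentially faster. The n=1 mode dominates: v ~ c₁ sin(πx/3.486) e^{-λ₁t}.
Decay rate: λ₁ = 3.7157π²/3.486² ≈ 3.018.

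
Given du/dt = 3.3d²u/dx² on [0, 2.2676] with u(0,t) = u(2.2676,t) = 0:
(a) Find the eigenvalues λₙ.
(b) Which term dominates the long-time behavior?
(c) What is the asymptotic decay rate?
Eigenvalues: λₙ = 3.3n²π²/2.2676².
First three modes:
  n=1: λ₁ = 3.3π²/2.2676² ≈ 6.334
  n=2: λ₂ = 13.2π²/2.2676² ≈ 25.336 (4× faster decay)
  n=3: λ₃ = 29.7π²/2.2676² ≈ 57.006 (9× faster decay)
As t → ∞, higher modes decay exponentially faster. The n=1 mode dominates: u ~ c₁ sin(πx/2.2676) e^{-λ₁t}.
Decay rate: λ₁ = 3.3π²/2.2676² ≈ 6.334.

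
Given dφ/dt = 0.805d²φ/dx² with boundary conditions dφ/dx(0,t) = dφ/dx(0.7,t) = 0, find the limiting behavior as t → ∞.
φ → constant (steady state). Heat is conserved (no flux at boundaries); solution approaches the spatial average.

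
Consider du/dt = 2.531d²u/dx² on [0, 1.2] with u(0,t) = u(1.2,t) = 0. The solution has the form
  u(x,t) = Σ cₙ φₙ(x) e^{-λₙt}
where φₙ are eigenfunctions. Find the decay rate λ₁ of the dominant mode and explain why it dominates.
Eigenvalues: λₙ = 2.531n²π²/1.2².
First three modes:
  n=1: λ₁ = 2.531π²/1.2² ≈ 17.347
  n=2: λ₂ = 10.124π²/1.2² ≈ 69.389 (4× faster decay)
  n=3: λ₃ = 22.779π²/1.2² ≈ 156.125 (9× faster decay)
As t → ∞, higher modes decay exponentially faster. The n=1 mode dominates: u ~ c₁ sin(πx/1.2) e^{-λ₁t}.
Decay rate: λ₁ = 2.531π²/1.2² ≈ 17.347.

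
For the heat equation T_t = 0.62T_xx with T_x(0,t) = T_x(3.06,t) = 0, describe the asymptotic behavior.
T → constant (steady state). Heat is conserved (no flux at boundaries); solution approaches the spatial average.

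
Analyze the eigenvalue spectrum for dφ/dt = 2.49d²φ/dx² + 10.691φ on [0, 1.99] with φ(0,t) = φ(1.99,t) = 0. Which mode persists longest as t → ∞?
Eigenvalues: λₙ = 2.49n²π²/1.99² - 10.691.
First three modes:
  n=1: λ₁ = 2.49π²/1.99² - 10.691 ≈ -4.485
  n=2: λ₂ = 9.96π²/1.99² - 10.691 ≈ 14.132
  n=3: λ₃ = 22.41π²/1.99² - 10.691 ≈ 45.161
Since 2.49π²/1.99² ≈ 6.206 < 10.691, λ₁ < 0.
The n=1 mode grows fastest (−λₙ is largest for n=1) → dominates.
Asymptotic: φ ~ c₁ sin(πx/1.99) e^{4.485t} (exponential growth at rate −λ₁ ≈ 4.485).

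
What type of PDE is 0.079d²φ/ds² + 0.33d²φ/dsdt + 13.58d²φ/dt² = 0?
With A = 0.079, B = 0.33, C = 13.58, the discriminant is -4.18238. This is an elliptic PDE.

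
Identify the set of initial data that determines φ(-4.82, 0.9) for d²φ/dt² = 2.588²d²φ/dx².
Domain of dependence: [-7.1492, -2.4908]. Signals travel at speed 2.588, so data within |x - -4.82| ≤ 2.588·0.9 = 2.3292 can reach the point.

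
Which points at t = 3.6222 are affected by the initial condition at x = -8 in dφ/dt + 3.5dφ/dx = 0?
At x = 4.6777. The characteristic carries data from (-8, 0) to (4.6777, 3.6222).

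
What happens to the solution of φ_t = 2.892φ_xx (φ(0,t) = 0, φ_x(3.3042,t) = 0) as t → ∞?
φ → 0. Heat escapes through the Dirichlet boundary.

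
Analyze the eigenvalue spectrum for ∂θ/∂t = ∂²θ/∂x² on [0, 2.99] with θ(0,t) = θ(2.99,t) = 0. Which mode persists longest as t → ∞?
Eigenvalues: λₙ = n²π²/2.99².
First three modes:
  n=1: λ₁ = π²/2.99² ≈ 1.104
  n=2: λ₂ = 4π²/2.99² ≈ 4.416 (4× faster decay)
  n=3: λ₃ = 9π²/2.99² ≈ 9.936 (9× faster decay)
As t → ∞, higher modes decay exponentially faster. The n=1 mode dominates: θ ~ c₁ sin(πx/2.99) e^{-λ₁t}.
Decay rate: λ₁ = π²/2.99² ≈ 1.104.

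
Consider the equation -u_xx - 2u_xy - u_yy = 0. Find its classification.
Parabolic. (A = -1, B = -2, C = -1 gives B² - 4AC = 0.)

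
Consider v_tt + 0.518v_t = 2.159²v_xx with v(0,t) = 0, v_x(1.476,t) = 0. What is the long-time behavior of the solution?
As t → ∞, v → 0. Damping (γ=0.518) dissipates energy; oscillations decay exponentially.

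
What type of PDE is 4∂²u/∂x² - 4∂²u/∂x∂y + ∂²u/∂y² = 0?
With A = 4, B = -4, C = 1, the discriminant is 0. This is a parabolic PDE.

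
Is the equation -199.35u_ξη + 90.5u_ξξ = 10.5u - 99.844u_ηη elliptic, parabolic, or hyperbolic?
Rewriting in standard form: 90.5u_ξξ - 199.35u_ξη + 99.844u_ηη - 10.5u = 0. Computing B² - 4AC with A = 90.5, B = -199.35, C = 99.844: discriminant = 3596.8945 (positive). Answer: hyperbolic.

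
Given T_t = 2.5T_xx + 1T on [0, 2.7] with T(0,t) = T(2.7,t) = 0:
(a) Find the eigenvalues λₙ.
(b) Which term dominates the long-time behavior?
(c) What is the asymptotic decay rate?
Eigenvalues: λₙ = 2.5n²π²/2.7² - 1.
First three modes:
  n=1: λ₁ = 2.5π²/2.7² - 1 ≈ 2.385
  n=2: λ₂ = 10π²/2.7² - 1 ≈ 12.539
  n=3: λ₃ = 22.5π²/2.7² - 1 ≈ 29.462
Since 2.5π²/2.7² ≈ 3.385 > 1, all λₙ > 0.
The n=1 mode decays slowest → dominates as t → ∞.
Asymptotic: T ~ c₁ sin(πx/2.7) e^{-λ₁t} with decay rate λ₁ ≈ 2.385.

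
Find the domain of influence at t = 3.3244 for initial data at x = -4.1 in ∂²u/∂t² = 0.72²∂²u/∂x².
Domain of influence: [-6.493568, -1.706432]. Data at x = -4.1 spreads outward at speed 0.72.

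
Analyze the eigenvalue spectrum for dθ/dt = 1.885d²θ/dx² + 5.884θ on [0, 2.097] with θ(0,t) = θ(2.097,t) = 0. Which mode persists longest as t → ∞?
Eigenvalues: λₙ = 1.885n²π²/2.097² - 5.884.
First three modes:
  n=1: λ₁ = 1.885π²/2.097² - 5.884 ≈ -1.653
  n=2: λ₂ = 7.54π²/2.097² - 5.884 ≈ 11.039
  n=3: λ₃ = 16.965π²/2.097² - 5.884 ≈ 32.192
Since 1.885π²/2.097² ≈ 4.231 < 5.884, λ₁ < 0.
The n=1 mode grows fastest (−λₙ is largest for n=1) → dominates.
Asymptotic: θ ~ c₁ sin(πx/2.097) e^{1.653t} (exponential growth at rate −λ₁ ≈ 1.653).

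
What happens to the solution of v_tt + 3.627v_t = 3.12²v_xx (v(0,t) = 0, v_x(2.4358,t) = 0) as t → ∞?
v → 0. Damping (γ=3.627) dissipates energy; oscillations decay exponentially.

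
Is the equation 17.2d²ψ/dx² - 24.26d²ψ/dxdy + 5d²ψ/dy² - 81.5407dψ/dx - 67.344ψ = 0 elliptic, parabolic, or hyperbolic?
Computing B² - 4AC with A = 17.2, B = -24.26, C = 5: discriminant = 244.5476 (positive). Answer: hyperbolic.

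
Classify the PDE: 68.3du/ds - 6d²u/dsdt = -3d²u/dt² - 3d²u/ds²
Rewriting in standard form: 3d²u/ds² - 6d²u/dsdt + 3d²u/dt² + 68.3du/ds = 0. A = 3, B = -6, C = 3. Discriminant B² - 4AC = 0. Since 0 = 0, parabolic.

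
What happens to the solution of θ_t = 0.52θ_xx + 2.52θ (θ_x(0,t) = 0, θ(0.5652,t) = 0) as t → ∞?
θ → 0. Diffusion dominates reaction (r=2.52 < κπ²/(4L²)≈4.02); solution decays.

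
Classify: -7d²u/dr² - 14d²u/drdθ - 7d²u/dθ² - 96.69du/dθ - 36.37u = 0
Parabolic (discriminant = 0).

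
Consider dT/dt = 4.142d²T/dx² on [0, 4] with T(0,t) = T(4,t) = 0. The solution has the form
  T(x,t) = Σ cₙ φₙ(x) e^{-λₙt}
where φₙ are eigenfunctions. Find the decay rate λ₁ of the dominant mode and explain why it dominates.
Eigenvalues: λₙ = 4.142n²π²/4².
First three modes:
  n=1: λ₁ = 4.142π²/4² ≈ 2.555
  n=2: λ₂ = 16.568π²/4² ≈ 10.22 (4× faster decay)
  n=3: λ₃ = 37.278π²/4² ≈ 22.995 (9× faster decay)
As t → ∞, higher modes decay exponentially faster. The n=1 mode dominates: T ~ c₁ sin(πx/4) e^{-λ₁t}.
Decay rate: λ₁ = 4.142π²/4² ≈ 2.555.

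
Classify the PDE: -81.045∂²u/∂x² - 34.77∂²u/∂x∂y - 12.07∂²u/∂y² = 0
A = -81.045, B = -34.77, C = -12.07. Discriminant B² - 4AC = -2703.8997. Since -2703.8997 < 0, elliptic.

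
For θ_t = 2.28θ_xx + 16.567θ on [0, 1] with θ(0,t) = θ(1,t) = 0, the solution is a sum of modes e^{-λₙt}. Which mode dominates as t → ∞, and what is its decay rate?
Eigenvalues: λₙ = 2.28n²π²/1² - 16.567.
First three modes:
  n=1: λ₁ = 2.28π² - 16.567 ≈ 5.936
  n=2: λ₂ = 9.12π² - 16.567 ≈ 73.444
  n=3: λ₃ = 20.52π² - 16.567 ≈ 185.957
Since 2.28π² ≈ 22.503 > 16.567, all λₙ > 0.
The n=1 mode decays slowest → dominates as t → ∞.
Asymptotic: θ ~ c₁ sin(πx/1) e^{-λ₁t} with decay rate λ₁ ≈ 5.936.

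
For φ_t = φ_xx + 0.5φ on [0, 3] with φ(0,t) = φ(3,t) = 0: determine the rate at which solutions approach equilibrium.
Eigenvalues: λₙ = n²π²/3² - 0.5.
First three modes:
  n=1: λ₁ = π²/3² - 0.5 ≈ 0.597
  n=2: λ₂ = 4π²/3² - 0.5 ≈ 3.886
  n=3: λ₃ = 9π²/3² - 0.5 ≈ 9.37
Since π²/3² ≈ 1.097 > 0.5, all λₙ > 0.
The n=1 mode decays slowest → dominates as t → ∞.
Asymptotic: φ ~ c₁ sin(πx/3) e^{-λ₁t} with decay rate λ₁ ≈ 0.597.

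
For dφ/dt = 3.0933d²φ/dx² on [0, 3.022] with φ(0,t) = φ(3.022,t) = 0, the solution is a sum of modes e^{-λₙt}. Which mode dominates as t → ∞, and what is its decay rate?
Eigenvalues: λₙ = 3.0933n²π²/3.022².
First three modes:
  n=1: λ₁ = 3.0933π²/3.022² ≈ 3.343
  n=2: λ₂ = 12.3732π²/3.022² ≈ 13.372 (4× faster decay)
  n=3: λ₃ = 27.8397π²/3.022² ≈ 30.087 (9× faster decay)
As t → ∞, higher modes decay exponentially faster. The n=1 mode dominates: φ ~ c₁ sin(πx/3.022) e^{-λ₁t}.
Decay rate: λ₁ = 3.0933π²/3.022² ≈ 3.343.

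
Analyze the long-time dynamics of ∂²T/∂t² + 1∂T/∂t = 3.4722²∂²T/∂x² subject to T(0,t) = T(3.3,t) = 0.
Long-time behavior: T → 0. Damping (γ=1) dissipates energy; oscillations decay exponentially.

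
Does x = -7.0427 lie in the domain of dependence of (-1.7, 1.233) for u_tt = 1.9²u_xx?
No. The domain of dependence is [-4.0427, 0.6427], and -7.0427 is outside this interval.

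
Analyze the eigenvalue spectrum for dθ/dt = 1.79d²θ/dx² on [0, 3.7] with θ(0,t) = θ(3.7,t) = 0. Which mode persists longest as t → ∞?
Eigenvalues: λₙ = 1.79n²π²/3.7².
First three modes:
  n=1: λ₁ = 1.79π²/3.7² ≈ 1.29
  n=2: λ₂ = 7.16π²/3.7² ≈ 5.162 (4× faster decay)
  n=3: λ₃ = 16.11π²/3.7² ≈ 11.614 (9× faster decay)
As t → ∞, higher modes decay exponentially faster. The n=1 mode dominates: θ ~ c₁ sin(πx/3.7) e^{-λ₁t}.
Decay rate: λ₁ = 1.79π²/3.7² ≈ 1.29.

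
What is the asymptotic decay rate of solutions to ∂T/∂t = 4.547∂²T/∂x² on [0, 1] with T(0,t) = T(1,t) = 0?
Eigenvalues: λₙ = 4.547n²π².
First three modes:
  n=1: λ₁ = 4.547π² ≈ 44.877
  n=2: λ₂ = 18.188π² ≈ 179.508 (4× faster decay)
  n=3: λ₃ = 40.923π² ≈ 403.894 (9× faster decay)
As t → ∞, higher modes decay exponentially faster. The n=1 mode dominates: T ~ c₁ sin(πx) e^{-λ₁t}.
Decay rate: λ₁ = 4.547π² ≈ 44.877.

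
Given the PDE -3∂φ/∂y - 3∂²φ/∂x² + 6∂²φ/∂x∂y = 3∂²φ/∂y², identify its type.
Rewriting in standard form: -3∂²φ/∂x² + 6∂²φ/∂x∂y - 3∂²φ/∂y² - 3∂φ/∂y = 0. The second-order coefficients are A = -3, B = 6, C = -3. Since B² - 4AC = 0 = 0, this is a parabolic PDE.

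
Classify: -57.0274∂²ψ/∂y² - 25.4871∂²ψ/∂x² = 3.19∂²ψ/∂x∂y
Rewriting in standard form: -25.4871∂²ψ/∂x² - 3.19∂²ψ/∂x∂y - 57.0274∂²ψ/∂y² = 0. Elliptic (discriminant = -5803.67608616).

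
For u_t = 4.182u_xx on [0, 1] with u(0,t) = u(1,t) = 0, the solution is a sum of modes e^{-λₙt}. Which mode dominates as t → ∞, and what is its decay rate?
Eigenvalues: λₙ = 4.182n²π².
First three modes:
  n=1: λ₁ = 4.182π² ≈ 41.275
  n=2: λ₂ = 16.728π² ≈ 165.099 (4× faster decay)
  n=3: λ₃ = 37.638π² ≈ 371.472 (9× faster decay)
As t → ∞, higher modes decay exponentially faster. The n=1 mode dominates: u ~ c₁ sin(πx) e^{-λ₁t}.
Decay rate: λ₁ = 4.182π² ≈ 41.275.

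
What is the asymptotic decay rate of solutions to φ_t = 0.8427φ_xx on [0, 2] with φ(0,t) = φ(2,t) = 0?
Eigenvalues: λₙ = 0.8427n²π²/2².
First three modes:
  n=1: λ₁ = 0.8427π²/2² ≈ 2.079
  n=2: λ₂ = 3.3708π²/2² ≈ 8.317 (4× faster decay)
  n=3: λ₃ = 7.5843π²/2² ≈ 18.714 (9× faster decay)
As t → ∞, higher modes decay exponentially faster. The n=1 mode dominates: φ ~ c₁ sin(πx/2) e^{-λ₁t}.
Decay rate: λ₁ = 0.8427π²/2² ≈ 2.079.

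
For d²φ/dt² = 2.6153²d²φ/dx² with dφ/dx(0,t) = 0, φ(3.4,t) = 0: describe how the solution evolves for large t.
φ oscillates (no decay). Energy is conserved; the solution oscillates indefinitely as standing waves.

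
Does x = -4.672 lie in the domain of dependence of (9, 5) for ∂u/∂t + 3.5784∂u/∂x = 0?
No. Only data at x = -8.892 affects (9, 5). Advection has one-way propagation along characteristics.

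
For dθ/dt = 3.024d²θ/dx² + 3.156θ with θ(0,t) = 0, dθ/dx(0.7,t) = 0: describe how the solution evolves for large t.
θ → 0. Diffusion dominates reaction (r=3.156 < κπ²/(4L²)≈15.23); solution decays.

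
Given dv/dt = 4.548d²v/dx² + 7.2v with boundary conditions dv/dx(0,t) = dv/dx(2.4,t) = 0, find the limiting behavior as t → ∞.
v grows unboundedly. With Neumann BCs the constant mode has diffusion eigenvalue 0, so any r > 0 makes it grow like e^(7.2t); solution grows exponentially.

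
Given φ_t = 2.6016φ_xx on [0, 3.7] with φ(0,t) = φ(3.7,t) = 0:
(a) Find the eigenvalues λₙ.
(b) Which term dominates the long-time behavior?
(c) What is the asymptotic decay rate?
Eigenvalues: λₙ = 2.6016n²π²/3.7².
First three modes:
  n=1: λ₁ = 2.6016π²/3.7² ≈ 1.876
  n=2: λ₂ = 10.4064π²/3.7² ≈ 7.502 (4× faster decay)
  n=3: λ₃ = 23.4144π²/3.7² ≈ 16.88 (9× faster decay)
As t → ∞, higher modes decay exponentially faster. The n=1 mode dominates: φ ~ c₁ sin(πx/3.7) e^{-λ₁t}.
Decay rate: λ₁ = 2.6016π²/3.7² ≈ 1.876.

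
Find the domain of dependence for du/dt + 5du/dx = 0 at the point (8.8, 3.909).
A single point: x = -10.745. The characteristic through (8.8, 3.909) is x - 5t = const, so x = 8.8 - 5·3.909 = -10.745.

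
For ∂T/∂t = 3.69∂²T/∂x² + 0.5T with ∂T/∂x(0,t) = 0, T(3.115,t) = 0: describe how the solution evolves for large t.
T → 0. Diffusion dominates reaction (r=0.5 < κπ²/(4L²)≈0.94); solution decays.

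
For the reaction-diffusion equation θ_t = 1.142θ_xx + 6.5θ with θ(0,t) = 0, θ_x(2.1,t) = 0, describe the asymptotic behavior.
θ grows unboundedly. Reaction dominates diffusion (r=6.5 > κπ²/(4L²)≈0.64); solution grows exponentially.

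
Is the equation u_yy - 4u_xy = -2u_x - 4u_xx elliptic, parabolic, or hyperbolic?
Rewriting in standard form: 4u_xx - 4u_xy + u_yy + 2u_x = 0. Computing B² - 4AC with A = 4, B = -4, C = 1: discriminant = 0 (zero). Answer: parabolic.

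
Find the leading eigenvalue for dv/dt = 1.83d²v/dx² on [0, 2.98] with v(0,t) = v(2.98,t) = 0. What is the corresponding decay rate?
Eigenvalues: λₙ = 1.83n²π²/2.98².
First three modes:
  n=1: λ₁ = 1.83π²/2.98² ≈ 2.034
  n=2: λ₂ = 7.32π²/2.98² ≈ 8.135 (4× faster decay)
  n=3: λ₃ = 16.47π²/2.98² ≈ 18.305 (9× faster decay)
As t → ∞, higher modes decay exponentially faster. The n=1 mode dominates: v ~ c₁ sin(πx/2.98) e^{-λ₁t}.
Decay rate: λ₁ = 1.83π²/2.98² ≈ 2.034.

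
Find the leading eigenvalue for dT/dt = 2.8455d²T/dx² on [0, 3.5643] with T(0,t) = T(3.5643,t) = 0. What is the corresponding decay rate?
Eigenvalues: λₙ = 2.8455n²π²/3.5643².
First three modes:
  n=1: λ₁ = 2.8455π²/3.5643² ≈ 2.211
  n=2: λ₂ = 11.382π²/3.5643² ≈ 8.842 (4× faster decay)
  n=3: λ₃ = 25.6095π²/3.5643² ≈ 19.895 (9× faster decay)
As t → ∞, higher modes decay exponentially faster. The n=1 mode dominates: T ~ c₁ sin(πx/3.5643) e^{-λ₁t}.
Decay rate: λ₁ = 2.8455π²/3.5643² ≈ 2.211.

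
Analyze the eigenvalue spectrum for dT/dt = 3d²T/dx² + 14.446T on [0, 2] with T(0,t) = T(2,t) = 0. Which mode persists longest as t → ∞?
Eigenvalues: λₙ = 3n²π²/2² - 14.446.
First three modes:
  n=1: λ₁ = 3π²/2² - 14.446 ≈ -7.044
  n=2: λ₂ = 12π²/2² - 14.446 ≈ 15.163
  n=3: λ₃ = 27π²/2² - 14.446 ≈ 52.174
Since 3π²/2² ≈ 7.402 < 14.446, λ₁ < 0.
The n=1 mode grows fastest (−λₙ is largest for n=1) → dominates.
Asymptotic: T ~ c₁ sin(πx/2) e^{7.044t} (exponential growth at rate −λ₁ ≈ 7.044).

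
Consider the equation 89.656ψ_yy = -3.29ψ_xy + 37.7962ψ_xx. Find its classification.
Rewriting in standard form: -37.7962ψ_xx + 3.29ψ_xy + 89.656ψ_yy = 0. Hyperbolic. (A = -37.7962, B = 3.29, C = 89.656 gives B² - 4AC = 13565.4485288.)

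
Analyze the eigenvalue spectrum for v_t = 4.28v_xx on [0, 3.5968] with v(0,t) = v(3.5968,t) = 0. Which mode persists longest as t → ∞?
Eigenvalues: λₙ = 4.28n²π²/3.5968².
First three modes:
  n=1: λ₁ = 4.28π²/3.5968² ≈ 3.265
  n=2: λ₂ = 17.12π²/3.5968² ≈ 13.061 (4× faster decay)
  n=3: λ₃ = 38.52π²/3.5968² ≈ 29.387 (9× faster decay)
As t → ∞, higher modes decay exponentially faster. The n=1 mode dominates: v ~ c₁ sin(πx/3.5968) e^{-λ₁t}.
Decay rate: λ₁ = 4.28π²/3.5968² ≈ 3.265.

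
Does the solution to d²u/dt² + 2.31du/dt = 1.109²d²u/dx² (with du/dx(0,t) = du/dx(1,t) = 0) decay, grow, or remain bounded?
u → constant (steady state). Damping (γ=2.31) dissipates the nonconstant modes; with Neumann BCs the spatial average obeys M''+γM'=0 and tends to a finite limit.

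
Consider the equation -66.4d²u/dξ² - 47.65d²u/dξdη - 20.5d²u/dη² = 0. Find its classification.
Elliptic. (A = -66.4, B = -47.65, C = -20.5 gives B² - 4AC = -3174.2775.)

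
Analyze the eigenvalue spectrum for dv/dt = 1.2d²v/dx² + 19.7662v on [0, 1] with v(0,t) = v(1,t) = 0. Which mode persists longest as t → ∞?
Eigenvalues: λₙ = 1.2n²π²/1² - 19.7662.
First three modes:
  n=1: λ₁ = 1.2π² - 19.7662 ≈ -7.923
  n=2: λ₂ = 4.8π² - 19.7662 ≈ 27.608
  n=3: λ₃ = 10.8π² - 19.7662 ≈ 86.826
Since 1.2π² ≈ 11.844 < 19.7662, λ₁ < 0.
The n=1 mode grows fastest (−λₙ is largest for n=1) → dominates.
Asymptotic: v ~ c₁ sin(πx/1) e^{7.923t} (exponential growth at rate −λ₁ ≈ 7.923).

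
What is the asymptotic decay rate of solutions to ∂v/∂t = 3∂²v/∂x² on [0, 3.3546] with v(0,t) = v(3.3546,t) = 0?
Eigenvalues: λₙ = 3n²π²/3.3546².
First three modes:
  n=1: λ₁ = 3π²/3.3546² ≈ 2.631
  n=2: λ₂ = 12π²/3.3546² ≈ 10.524 (4× faster decay)
  n=3: λ₃ = 27π²/3.3546² ≈ 23.68 (9× faster decay)
As t → ∞, higher modes decay exponentially faster. The n=1 mode dominates: v ~ c₁ sin(πx/3.3546) e^{-λ₁t}.
Decay rate: λ₁ = 3π²/3.3546² ≈ 2.631.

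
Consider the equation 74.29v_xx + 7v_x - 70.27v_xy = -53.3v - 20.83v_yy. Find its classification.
Rewriting in standard form: 74.29v_xx - 70.27v_xy + 20.83v_yy + 7v_x + 53.3v = 0. Elliptic. (A = 74.29, B = -70.27, C = 20.83 gives B² - 4AC = -1251.9699.)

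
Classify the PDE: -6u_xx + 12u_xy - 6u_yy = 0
A = -6, B = 12, C = -6. Discriminant B² - 4AC = 0. Since 0 = 0, parabolic.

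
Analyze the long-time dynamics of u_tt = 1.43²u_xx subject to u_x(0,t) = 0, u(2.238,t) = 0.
Long-time behavior: u oscillates (no decay). Energy is conserved; the solution oscillates indefinitely as standing waves.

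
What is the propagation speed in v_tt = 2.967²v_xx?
Speed = 2.967. Information travels along characteristics x = x₀ ± 2.967t.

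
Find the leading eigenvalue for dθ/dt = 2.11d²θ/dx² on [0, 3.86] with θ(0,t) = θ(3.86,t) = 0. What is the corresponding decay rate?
Eigenvalues: λₙ = 2.11n²π²/3.86².
First three modes:
  n=1: λ₁ = 2.11π²/3.86² ≈ 1.398
  n=2: λ₂ = 8.44π²/3.86² ≈ 5.591 (4× faster decay)
  n=3: λ₃ = 18.99π²/3.86² ≈ 12.579 (9× faster decay)
As t → ∞, higher modes decay exponentially faster. The n=1 mode dominates: θ ~ c₁ sin(πx/3.86) e^{-λ₁t}.
Decay rate: λ₁ = 2.11π²/3.86² ≈ 1.398.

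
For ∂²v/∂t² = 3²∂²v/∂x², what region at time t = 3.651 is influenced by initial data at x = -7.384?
Domain of influence: [-18.337, 3.569]. Data at x = -7.384 spreads outward at speed 3.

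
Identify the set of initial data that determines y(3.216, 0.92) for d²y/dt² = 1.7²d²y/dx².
Domain of dependence: [1.652, 4.78]. Signals travel at speed 1.7, so data within |x - 3.216| ≤ 1.7·0.92 = 1.564 can reach the point.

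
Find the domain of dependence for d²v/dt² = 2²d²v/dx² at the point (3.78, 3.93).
Domain of dependence: [-4.08, 11.64]. Signals travel at speed 2, so data within |x - 3.78| ≤ 2·3.93 = 7.86 can reach the point.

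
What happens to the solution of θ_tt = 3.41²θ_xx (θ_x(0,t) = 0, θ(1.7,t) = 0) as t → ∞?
θ oscillates (no decay). Energy is conserved; the solution oscillates indefinitely as standing waves.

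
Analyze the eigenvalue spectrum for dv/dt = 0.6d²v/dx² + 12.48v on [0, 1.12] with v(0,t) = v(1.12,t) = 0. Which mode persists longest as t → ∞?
Eigenvalues: λₙ = 0.6n²π²/1.12² - 12.48.
First three modes:
  n=1: λ₁ = 0.6π²/1.12² - 12.48 ≈ -7.759
  n=2: λ₂ = 2.4π²/1.12² - 12.48 ≈ 6.403
  n=3: λ₃ = 5.4π²/1.12² - 12.48 ≈ 30.007
Since 0.6π²/1.12² ≈ 4.721 < 12.48, λ₁ < 0.
The n=1 mode grows fastest (−λₙ is largest for n=1) → dominates.
Asymptotic: v ~ c₁ sin(πx/1.12) e^{7.759t} (exponential growth at rate −λ₁ ≈ 7.759).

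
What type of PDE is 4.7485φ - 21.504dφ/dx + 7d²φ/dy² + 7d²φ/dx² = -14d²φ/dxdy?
Rewriting in standard form: 7d²φ/dx² + 14d²φ/dxdy + 7d²φ/dy² - 21.504dφ/dx + 4.7485φ = 0. With A = 7, B = 14, C = 7, the discriminant is 0. This is a parabolic PDE.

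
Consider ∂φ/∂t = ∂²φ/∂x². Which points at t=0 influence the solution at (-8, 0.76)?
The entire real line. The heat equation has infinite propagation speed: any initial disturbance instantly affects all points (though exponentially small far away).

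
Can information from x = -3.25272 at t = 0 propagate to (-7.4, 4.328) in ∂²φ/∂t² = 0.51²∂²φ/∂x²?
No. The domain of dependence is [-9.60728, -5.19272], and -3.25272 is outside this interval.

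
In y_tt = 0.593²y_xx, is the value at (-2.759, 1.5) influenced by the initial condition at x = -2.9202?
Yes. The domain of dependence is [-3.6485, -1.8695], and -2.9202 ∈ [-3.6485, -1.8695].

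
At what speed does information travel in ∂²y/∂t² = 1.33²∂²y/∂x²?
Speed = 1.33. Information travels along characteristics x = x₀ ± 1.33t.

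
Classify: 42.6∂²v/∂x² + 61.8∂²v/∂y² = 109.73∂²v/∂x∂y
Rewriting in standard form: 42.6∂²v/∂x² - 109.73∂²v/∂x∂y + 61.8∂²v/∂y² = 0. Hyperbolic (discriminant = 1509.9529).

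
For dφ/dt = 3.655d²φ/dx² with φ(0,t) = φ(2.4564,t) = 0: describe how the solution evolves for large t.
φ → 0. Heat diffuses out through both boundaries.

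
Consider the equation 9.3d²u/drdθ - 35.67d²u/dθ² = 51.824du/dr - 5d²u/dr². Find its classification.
Rewriting in standard form: 5d²u/dr² + 9.3d²u/drdθ - 35.67d²u/dθ² - 51.824du/dr = 0. Hyperbolic. (A = 5, B = 9.3, C = -35.67 gives B² - 4AC = 799.89.)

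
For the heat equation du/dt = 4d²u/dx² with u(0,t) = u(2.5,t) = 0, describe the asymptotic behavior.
u → 0. Heat diffuses out through both boundaries.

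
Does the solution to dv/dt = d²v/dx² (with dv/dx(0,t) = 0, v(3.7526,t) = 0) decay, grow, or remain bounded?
v → 0. Heat escapes through the Dirichlet boundary.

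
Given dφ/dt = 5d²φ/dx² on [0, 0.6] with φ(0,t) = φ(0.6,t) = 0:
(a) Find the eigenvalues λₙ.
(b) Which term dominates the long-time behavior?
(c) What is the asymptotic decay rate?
Eigenvalues: λₙ = 5n²π²/0.6².
First three modes:
  n=1: λ₁ = 5π²/0.6² ≈ 137.078
  n=2: λ₂ = 20π²/0.6² ≈ 548.311 (4× faster decay)
  n=3: λ₃ = 45π²/0.6² ≈ 1233.701 (9× faster decay)
As t → ∞, higher modes decay exponentially faster. The n=1 mode dominates: φ ~ c₁ sin(πx/0.6) e^{-λ₁t}.
Decay rate: λ₁ = 5π²/0.6² ≈ 137.078.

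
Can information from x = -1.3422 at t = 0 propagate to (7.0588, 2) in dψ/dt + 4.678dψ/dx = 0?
No. Only data at x = -2.2972 affects (7.0588, 2). Advection has one-way propagation along characteristics.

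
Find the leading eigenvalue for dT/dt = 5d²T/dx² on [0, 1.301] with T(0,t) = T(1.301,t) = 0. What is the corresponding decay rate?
Eigenvalues: λₙ = 5n²π²/1.301².
First three modes:
  n=1: λ₁ = 5π²/1.301² ≈ 29.155
  n=2: λ₂ = 20π²/1.301² ≈ 116.621 (4× faster decay)
  n=3: λ₃ = 45π²/1.301² ≈ 262.396 (9× faster decay)
As t → ∞, higher modes decay exponentially faster. The n=1 mode dominates: T ~ c₁ sin(πx/1.301) e^{-λ₁t}.
Decay rate: λ₁ = 5π²/1.301² ≈ 29.155.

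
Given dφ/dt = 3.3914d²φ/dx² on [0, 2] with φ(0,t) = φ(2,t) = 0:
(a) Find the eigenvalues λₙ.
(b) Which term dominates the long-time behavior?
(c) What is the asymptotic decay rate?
Eigenvalues: λₙ = 3.3914n²π²/2².
First three modes:
  n=1: λ₁ = 3.3914π²/2² ≈ 8.368
  n=2: λ₂ = 13.5656π²/2² ≈ 33.472 (4× faster decay)
  n=3: λ₃ = 30.5226π²/2² ≈ 75.311 (9× faster decay)
As t → ∞, higher modes decay exponentially faster. The n=1 mode dominates: φ ~ c₁ sin(πx/2) e^{-λ₁t}.
Decay rate: λ₁ = 3.3914π²/2² ≈ 8.368.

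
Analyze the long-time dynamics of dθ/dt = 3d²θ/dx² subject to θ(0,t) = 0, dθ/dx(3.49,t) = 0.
Long-time behavior: θ → 0. Heat escapes through the Dirichlet boundary.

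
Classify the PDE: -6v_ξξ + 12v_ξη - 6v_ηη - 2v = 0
A = -6, B = 12, C = -6. Discriminant B² - 4AC = 0. Since 0 = 0, parabolic.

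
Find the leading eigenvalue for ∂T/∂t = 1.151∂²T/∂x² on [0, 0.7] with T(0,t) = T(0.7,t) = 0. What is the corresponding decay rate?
Eigenvalues: λₙ = 1.151n²π²/0.7².
First three modes:
  n=1: λ₁ = 1.151π²/0.7² ≈ 23.183
  n=2: λ₂ = 4.604π²/0.7² ≈ 92.734 (4× faster decay)
  n=3: λ₃ = 10.359π²/0.7² ≈ 208.651 (9× faster decay)
As t → ∞, higher modes decay exponentially faster. The n=1 mode dominates: T ~ c₁ sin(πx/0.7) e^{-λ₁t}.
Decay rate: λ₁ = 1.151π²/0.7² ≈ 23.183.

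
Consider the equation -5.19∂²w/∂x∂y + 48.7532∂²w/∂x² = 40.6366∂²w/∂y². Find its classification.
Rewriting in standard form: 48.7532∂²w/∂x² - 5.19∂²w/∂x∂y - 40.6366∂²w/∂y² = 0. Hyperbolic. (A = 48.7532, B = -5.19, C = -40.6366 gives B² - 4AC = 7951.59324848.)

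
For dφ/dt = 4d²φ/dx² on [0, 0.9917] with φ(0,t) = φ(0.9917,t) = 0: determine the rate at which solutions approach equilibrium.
Eigenvalues: λₙ = 4n²π²/0.9917².
First three modes:
  n=1: λ₁ = 4π²/0.9917² ≈ 40.142
  n=2: λ₂ = 16π²/0.9917² ≈ 160.568 (4× faster decay)
  n=3: λ₃ = 36π²/0.9917² ≈ 361.278 (9× faster decay)
As t → ∞, higher modes decay exponentially faster. The n=1 mode dominates: φ ~ c₁ sin(πx/0.9917) e^{-λ₁t}.
Decay rate: λ₁ = 4π²/0.9917² ≈ 40.142.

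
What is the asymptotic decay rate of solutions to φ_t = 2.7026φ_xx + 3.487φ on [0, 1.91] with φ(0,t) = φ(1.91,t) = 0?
Eigenvalues: λₙ = 2.7026n²π²/1.91² - 3.487.
First three modes:
  n=1: λ₁ = 2.7026π²/1.91² - 3.487 ≈ 3.825
  n=2: λ₂ = 10.8104π²/1.91² - 3.487 ≈ 25.76
  n=3: λ₃ = 24.3234π²/1.91² - 3.487 ≈ 62.318
Since 2.7026π²/1.91² ≈ 7.312 > 3.487, all λₙ > 0.
The n=1 mode decays slowest → dominates as t → ∞.
Asymptotic: φ ~ c₁ sin(πx/1.91) e^{-λ₁t} with decay rate λ₁ ≈ 3.825.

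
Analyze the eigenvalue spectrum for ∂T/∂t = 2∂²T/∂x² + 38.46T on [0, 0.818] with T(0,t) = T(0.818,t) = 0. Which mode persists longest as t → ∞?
Eigenvalues: λₙ = 2n²π²/0.818² - 38.46.
First three modes:
  n=1: λ₁ = 2π²/0.818² - 38.46 ≈ -8.96
  n=2: λ₂ = 8π²/0.818² - 38.46 ≈ 79.54
  n=3: λ₃ = 18π²/0.818² - 38.46 ≈ 227.041
Since 2π²/0.818² ≈ 29.5 < 38.46, λ₁ < 0.
The n=1 mode grows fastest (−λₙ is largest for n=1) → dominates.
Asymptotic: T ~ c₁ sin(πx/0.818) e^{8.96t} (exponential growth at rate −λ₁ ≈ 8.96).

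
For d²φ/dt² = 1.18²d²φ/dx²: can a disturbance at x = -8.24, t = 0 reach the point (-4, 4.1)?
Yes. The domain of dependence is [-8.838, 0.838], and -8.24 ∈ [-8.838, 0.838].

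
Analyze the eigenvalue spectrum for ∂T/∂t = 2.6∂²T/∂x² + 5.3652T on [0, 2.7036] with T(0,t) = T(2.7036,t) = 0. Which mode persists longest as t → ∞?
Eigenvalues: λₙ = 2.6n²π²/2.7036² - 5.3652.
First three modes:
  n=1: λ₁ = 2.6π²/2.7036² - 5.3652 ≈ -1.855
  n=2: λ₂ = 10.4π²/2.7036² - 5.3652 ≈ 8.677
  n=3: λ₃ = 23.4π²/2.7036² - 5.3652 ≈ 26.231
Since 2.6π²/2.7036² ≈ 3.511 < 5.3652, λ₁ < 0.
The n=1 mode grows fastest (−λₙ is largest for n=1) → dominates.
Asymptotic: T ~ c₁ sin(πx/2.7036) e^{1.855t} (exponential growth at rate −λ₁ ≈ 1.855).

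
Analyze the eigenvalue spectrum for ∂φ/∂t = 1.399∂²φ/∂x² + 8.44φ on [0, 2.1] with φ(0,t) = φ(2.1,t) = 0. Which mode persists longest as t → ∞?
Eigenvalues: λₙ = 1.399n²π²/2.1² - 8.44.
First three modes:
  n=1: λ₁ = 1.399π²/2.1² - 8.44 ≈ -5.309
  n=2: λ₂ = 5.596π²/2.1² - 8.44 ≈ 4.084
  n=3: λ₃ = 12.591π²/2.1² - 8.44 ≈ 19.739
Since 1.399π²/2.1² ≈ 3.131 < 8.44, λ₁ < 0.
The n=1 mode grows fastest (−λₙ is largest for n=1) → dominates.
Asymptotic: φ ~ c₁ sin(πx/2.1) e^{5.309t} (exponential growth at rate −λ₁ ≈ 5.309).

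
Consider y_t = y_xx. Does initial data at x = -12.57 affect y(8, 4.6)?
Yes, for any finite x. The heat equation has infinite propagation speed, so all initial data affects all points at any t > 0.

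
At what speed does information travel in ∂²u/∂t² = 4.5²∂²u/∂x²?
Speed = 4.5. Information travels along characteristics x = x₀ ± 4.5t.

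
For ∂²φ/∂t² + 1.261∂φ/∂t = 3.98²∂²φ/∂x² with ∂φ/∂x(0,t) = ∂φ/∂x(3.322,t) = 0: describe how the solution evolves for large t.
φ → constant (steady state). Damping (γ=1.261) dissipates the nonconstant modes; with Neumann BCs the spatial average obeys M''+γM'=0 and tends to a finite limit.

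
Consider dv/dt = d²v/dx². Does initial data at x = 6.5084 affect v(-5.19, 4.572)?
Yes, for any finite x. The heat equation has infinite propagation speed, so all initial data affects all points at any t > 0.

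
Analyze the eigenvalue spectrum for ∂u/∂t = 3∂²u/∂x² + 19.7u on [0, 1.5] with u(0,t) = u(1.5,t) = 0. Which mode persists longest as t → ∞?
Eigenvalues: λₙ = 3n²π²/1.5² - 19.7.
First three modes:
  n=1: λ₁ = 3π²/1.5² - 19.7 ≈ -6.541
  n=2: λ₂ = 12π²/1.5² - 19.7 ≈ 32.938
  n=3: λ₃ = 27π²/1.5² - 19.7 ≈ 98.735
Since 3π²/1.5² ≈ 13.159 < 19.7, λ₁ < 0.
The n=1 mode grows fastest (−λₙ is largest for n=1) → dominates.
Asymptotic: u ~ c₁ sin(πx/1.5) e^{6.541t} (exponential growth at rate −λ₁ ≈ 6.541).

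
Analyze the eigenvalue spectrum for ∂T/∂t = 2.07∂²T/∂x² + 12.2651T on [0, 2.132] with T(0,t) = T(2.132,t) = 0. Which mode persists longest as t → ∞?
Eigenvalues: λₙ = 2.07n²π²/2.132² - 12.2651.
First three modes:
  n=1: λ₁ = 2.07π²/2.132² - 12.2651 ≈ -7.77
  n=2: λ₂ = 8.28π²/2.132² - 12.2651 ≈ 5.713
  n=3: λ₃ = 18.63π²/2.132² - 12.2651 ≈ 28.187
Since 2.07π²/2.132² ≈ 4.495 < 12.2651, λ₁ < 0.
The n=1 mode grows fastest (−λₙ is largest for n=1) → dominates.
Asymptotic: T ~ c₁ sin(πx/2.132) e^{7.77t} (exponential growth at rate −λ₁ ≈ 7.77).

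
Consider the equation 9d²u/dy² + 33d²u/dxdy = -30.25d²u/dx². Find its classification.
Rewriting in standard form: 30.25d²u/dx² + 33d²u/dxdy + 9d²u/dy² = 0. Parabolic. (A = 30.25, B = 33, C = 9 gives B² - 4AC = 0.)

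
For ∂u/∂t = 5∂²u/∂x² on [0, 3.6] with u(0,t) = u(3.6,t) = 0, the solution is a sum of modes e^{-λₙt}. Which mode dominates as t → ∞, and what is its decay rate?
Eigenvalues: λₙ = 5n²π²/3.6².
First three modes:
  n=1: λ₁ = 5π²/3.6² ≈ 3.808
  n=2: λ₂ = 20π²/3.6² ≈ 15.231 (4× faster decay)
  n=3: λ₃ = 45π²/3.6² ≈ 34.269 (9× faster decay)
As t → ∞, higher modes decay exponentially faster. The n=1 mode dominates: u ~ c₁ sin(πx/3.6) e^{-λ₁t}.
Decay rate: λ₁ = 5π²/3.6² ≈ 3.808.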